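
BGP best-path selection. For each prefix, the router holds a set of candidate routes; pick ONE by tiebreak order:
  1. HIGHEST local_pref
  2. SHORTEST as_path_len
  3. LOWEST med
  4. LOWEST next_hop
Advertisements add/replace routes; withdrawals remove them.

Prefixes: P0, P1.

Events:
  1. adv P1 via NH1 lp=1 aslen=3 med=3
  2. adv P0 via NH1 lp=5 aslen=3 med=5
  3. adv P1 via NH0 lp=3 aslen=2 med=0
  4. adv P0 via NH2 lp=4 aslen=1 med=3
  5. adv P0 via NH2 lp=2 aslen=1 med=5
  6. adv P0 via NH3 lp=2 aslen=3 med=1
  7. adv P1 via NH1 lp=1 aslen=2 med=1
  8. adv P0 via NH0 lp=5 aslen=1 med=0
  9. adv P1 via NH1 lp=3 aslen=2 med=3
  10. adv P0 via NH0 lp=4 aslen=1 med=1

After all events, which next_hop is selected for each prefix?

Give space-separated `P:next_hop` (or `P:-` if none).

Op 1: best P0=- P1=NH1
Op 2: best P0=NH1 P1=NH1
Op 3: best P0=NH1 P1=NH0
Op 4: best P0=NH1 P1=NH0
Op 5: best P0=NH1 P1=NH0
Op 6: best P0=NH1 P1=NH0
Op 7: best P0=NH1 P1=NH0
Op 8: best P0=NH0 P1=NH0
Op 9: best P0=NH0 P1=NH0
Op 10: best P0=NH1 P1=NH0

Answer: P0:NH1 P1:NH0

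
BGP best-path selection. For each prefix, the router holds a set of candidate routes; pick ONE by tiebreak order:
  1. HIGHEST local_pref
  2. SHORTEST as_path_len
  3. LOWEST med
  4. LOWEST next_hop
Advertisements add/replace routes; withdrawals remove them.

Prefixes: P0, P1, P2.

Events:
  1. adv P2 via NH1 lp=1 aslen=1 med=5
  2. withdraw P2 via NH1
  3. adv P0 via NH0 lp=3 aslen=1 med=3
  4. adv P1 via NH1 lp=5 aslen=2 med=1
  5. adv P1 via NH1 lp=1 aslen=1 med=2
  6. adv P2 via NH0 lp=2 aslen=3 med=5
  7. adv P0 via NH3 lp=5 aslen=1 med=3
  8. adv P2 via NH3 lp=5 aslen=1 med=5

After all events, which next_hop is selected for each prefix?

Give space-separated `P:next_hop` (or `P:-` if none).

Op 1: best P0=- P1=- P2=NH1
Op 2: best P0=- P1=- P2=-
Op 3: best P0=NH0 P1=- P2=-
Op 4: best P0=NH0 P1=NH1 P2=-
Op 5: best P0=NH0 P1=NH1 P2=-
Op 6: best P0=NH0 P1=NH1 P2=NH0
Op 7: best P0=NH3 P1=NH1 P2=NH0
Op 8: best P0=NH3 P1=NH1 P2=NH3

Answer: P0:NH3 P1:NH1 P2:NH3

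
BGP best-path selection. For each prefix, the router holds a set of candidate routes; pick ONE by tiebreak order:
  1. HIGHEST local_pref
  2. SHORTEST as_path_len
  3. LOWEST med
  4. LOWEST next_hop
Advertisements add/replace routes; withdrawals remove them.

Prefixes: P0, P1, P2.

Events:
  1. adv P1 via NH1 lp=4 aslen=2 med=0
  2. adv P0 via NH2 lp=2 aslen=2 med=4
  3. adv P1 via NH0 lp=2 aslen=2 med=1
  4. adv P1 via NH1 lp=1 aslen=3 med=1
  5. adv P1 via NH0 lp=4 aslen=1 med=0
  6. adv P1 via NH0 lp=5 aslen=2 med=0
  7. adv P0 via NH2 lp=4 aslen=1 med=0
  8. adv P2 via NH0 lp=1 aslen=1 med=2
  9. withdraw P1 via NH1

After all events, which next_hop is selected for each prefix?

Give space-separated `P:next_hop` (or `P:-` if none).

Answer: P0:NH2 P1:NH0 P2:NH0

Derivation:
Op 1: best P0=- P1=NH1 P2=-
Op 2: best P0=NH2 P1=NH1 P2=-
Op 3: best P0=NH2 P1=NH1 P2=-
Op 4: best P0=NH2 P1=NH0 P2=-
Op 5: best P0=NH2 P1=NH0 P2=-
Op 6: best P0=NH2 P1=NH0 P2=-
Op 7: best P0=NH2 P1=NH0 P2=-
Op 8: best P0=NH2 P1=NH0 P2=NH0
Op 9: best P0=NH2 P1=NH0 P2=NH0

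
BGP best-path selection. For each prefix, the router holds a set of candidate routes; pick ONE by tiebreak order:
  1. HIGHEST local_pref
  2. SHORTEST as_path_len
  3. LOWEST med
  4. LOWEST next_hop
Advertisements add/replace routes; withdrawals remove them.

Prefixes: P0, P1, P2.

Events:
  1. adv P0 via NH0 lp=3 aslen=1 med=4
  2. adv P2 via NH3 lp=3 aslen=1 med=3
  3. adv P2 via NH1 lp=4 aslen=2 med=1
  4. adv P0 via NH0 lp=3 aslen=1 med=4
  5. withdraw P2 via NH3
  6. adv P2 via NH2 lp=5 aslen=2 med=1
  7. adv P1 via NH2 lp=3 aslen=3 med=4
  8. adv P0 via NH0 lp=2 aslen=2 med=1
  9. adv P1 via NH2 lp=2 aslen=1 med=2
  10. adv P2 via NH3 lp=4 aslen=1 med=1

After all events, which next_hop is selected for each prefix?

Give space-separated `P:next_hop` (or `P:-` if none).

Op 1: best P0=NH0 P1=- P2=-
Op 2: best P0=NH0 P1=- P2=NH3
Op 3: best P0=NH0 P1=- P2=NH1
Op 4: best P0=NH0 P1=- P2=NH1
Op 5: best P0=NH0 P1=- P2=NH1
Op 6: best P0=NH0 P1=- P2=NH2
Op 7: best P0=NH0 P1=NH2 P2=NH2
Op 8: best P0=NH0 P1=NH2 P2=NH2
Op 9: best P0=NH0 P1=NH2 P2=NH2
Op 10: best P0=NH0 P1=NH2 P2=NH2

Answer: P0:NH0 P1:NH2 P2:NH2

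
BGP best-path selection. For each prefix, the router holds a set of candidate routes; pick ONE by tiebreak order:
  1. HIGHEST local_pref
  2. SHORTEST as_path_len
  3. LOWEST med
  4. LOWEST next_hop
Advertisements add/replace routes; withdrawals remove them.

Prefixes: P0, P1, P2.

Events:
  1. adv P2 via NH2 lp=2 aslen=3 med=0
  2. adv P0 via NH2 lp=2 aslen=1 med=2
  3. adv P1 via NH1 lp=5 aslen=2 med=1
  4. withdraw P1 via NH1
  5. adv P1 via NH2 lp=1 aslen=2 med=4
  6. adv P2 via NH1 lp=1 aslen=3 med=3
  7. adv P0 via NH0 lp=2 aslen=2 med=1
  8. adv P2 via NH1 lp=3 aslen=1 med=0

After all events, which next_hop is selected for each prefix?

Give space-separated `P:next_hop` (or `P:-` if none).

Op 1: best P0=- P1=- P2=NH2
Op 2: best P0=NH2 P1=- P2=NH2
Op 3: best P0=NH2 P1=NH1 P2=NH2
Op 4: best P0=NH2 P1=- P2=NH2
Op 5: best P0=NH2 P1=NH2 P2=NH2
Op 6: best P0=NH2 P1=NH2 P2=NH2
Op 7: best P0=NH2 P1=NH2 P2=NH2
Op 8: best P0=NH2 P1=NH2 P2=NH1

Answer: P0:NH2 P1:NH2 P2:NH1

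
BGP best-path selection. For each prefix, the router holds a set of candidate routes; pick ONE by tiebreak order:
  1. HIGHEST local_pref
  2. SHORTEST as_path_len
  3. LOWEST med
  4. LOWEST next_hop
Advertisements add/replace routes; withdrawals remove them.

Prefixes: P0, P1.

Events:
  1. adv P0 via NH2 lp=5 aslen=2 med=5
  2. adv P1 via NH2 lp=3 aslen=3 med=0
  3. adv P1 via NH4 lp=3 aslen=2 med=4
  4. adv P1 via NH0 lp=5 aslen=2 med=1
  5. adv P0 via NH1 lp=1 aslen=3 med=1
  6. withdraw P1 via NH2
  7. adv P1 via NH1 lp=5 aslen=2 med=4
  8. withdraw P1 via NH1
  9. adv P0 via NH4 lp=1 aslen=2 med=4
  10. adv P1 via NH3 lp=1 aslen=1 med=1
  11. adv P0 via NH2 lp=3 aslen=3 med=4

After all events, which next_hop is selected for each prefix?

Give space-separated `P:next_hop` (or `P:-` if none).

Answer: P0:NH2 P1:NH0

Derivation:
Op 1: best P0=NH2 P1=-
Op 2: best P0=NH2 P1=NH2
Op 3: best P0=NH2 P1=NH4
Op 4: best P0=NH2 P1=NH0
Op 5: best P0=NH2 P1=NH0
Op 6: best P0=NH2 P1=NH0
Op 7: best P0=NH2 P1=NH0
Op 8: best P0=NH2 P1=NH0
Op 9: best P0=NH2 P1=NH0
Op 10: best P0=NH2 P1=NH0
Op 11: best P0=NH2 P1=NH0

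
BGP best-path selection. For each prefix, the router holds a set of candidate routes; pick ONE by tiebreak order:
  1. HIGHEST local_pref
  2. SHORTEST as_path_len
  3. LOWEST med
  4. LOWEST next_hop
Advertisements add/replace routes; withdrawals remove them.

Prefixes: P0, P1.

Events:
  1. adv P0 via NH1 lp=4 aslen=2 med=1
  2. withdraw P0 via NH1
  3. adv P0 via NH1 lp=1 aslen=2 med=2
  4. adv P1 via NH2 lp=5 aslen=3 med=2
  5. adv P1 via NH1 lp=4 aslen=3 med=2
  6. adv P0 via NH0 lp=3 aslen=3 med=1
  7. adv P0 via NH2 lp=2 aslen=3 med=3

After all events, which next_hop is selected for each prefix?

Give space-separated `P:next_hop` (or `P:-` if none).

Answer: P0:NH0 P1:NH2

Derivation:
Op 1: best P0=NH1 P1=-
Op 2: best P0=- P1=-
Op 3: best P0=NH1 P1=-
Op 4: best P0=NH1 P1=NH2
Op 5: best P0=NH1 P1=NH2
Op 6: best P0=NH0 P1=NH2
Op 7: best P0=NH0 P1=NH2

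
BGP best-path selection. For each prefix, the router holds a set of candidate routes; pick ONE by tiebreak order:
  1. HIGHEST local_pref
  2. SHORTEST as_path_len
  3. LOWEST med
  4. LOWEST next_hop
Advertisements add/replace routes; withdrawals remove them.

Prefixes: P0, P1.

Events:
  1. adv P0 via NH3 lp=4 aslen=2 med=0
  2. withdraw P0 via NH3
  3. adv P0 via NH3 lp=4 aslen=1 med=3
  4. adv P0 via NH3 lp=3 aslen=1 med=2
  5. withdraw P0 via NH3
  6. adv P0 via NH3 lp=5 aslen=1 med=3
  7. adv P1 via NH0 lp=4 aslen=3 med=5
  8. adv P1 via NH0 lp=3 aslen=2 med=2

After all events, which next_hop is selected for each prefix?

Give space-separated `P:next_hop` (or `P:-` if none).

Answer: P0:NH3 P1:NH0

Derivation:
Op 1: best P0=NH3 P1=-
Op 2: best P0=- P1=-
Op 3: best P0=NH3 P1=-
Op 4: best P0=NH3 P1=-
Op 5: best P0=- P1=-
Op 6: best P0=NH3 P1=-
Op 7: best P0=NH3 P1=NH0
Op 8: best P0=NH3 P1=NH0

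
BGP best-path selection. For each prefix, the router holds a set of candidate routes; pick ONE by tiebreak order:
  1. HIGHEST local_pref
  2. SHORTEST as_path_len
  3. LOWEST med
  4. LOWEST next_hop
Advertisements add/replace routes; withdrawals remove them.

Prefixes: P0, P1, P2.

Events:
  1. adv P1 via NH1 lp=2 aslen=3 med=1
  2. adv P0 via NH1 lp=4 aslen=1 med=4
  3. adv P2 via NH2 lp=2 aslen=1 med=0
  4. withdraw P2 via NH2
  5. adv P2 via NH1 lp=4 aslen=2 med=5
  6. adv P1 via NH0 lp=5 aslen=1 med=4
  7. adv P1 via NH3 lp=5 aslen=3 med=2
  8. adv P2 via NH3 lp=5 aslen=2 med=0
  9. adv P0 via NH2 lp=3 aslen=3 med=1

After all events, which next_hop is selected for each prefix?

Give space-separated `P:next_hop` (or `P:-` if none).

Answer: P0:NH1 P1:NH0 P2:NH3

Derivation:
Op 1: best P0=- P1=NH1 P2=-
Op 2: best P0=NH1 P1=NH1 P2=-
Op 3: best P0=NH1 P1=NH1 P2=NH2
Op 4: best P0=NH1 P1=NH1 P2=-
Op 5: best P0=NH1 P1=NH1 P2=NH1
Op 6: best P0=NH1 P1=NH0 P2=NH1
Op 7: best P0=NH1 P1=NH0 P2=NH1
Op 8: best P0=NH1 P1=NH0 P2=NH3
Op 9: best P0=NH1 P1=NH0 P2=NH3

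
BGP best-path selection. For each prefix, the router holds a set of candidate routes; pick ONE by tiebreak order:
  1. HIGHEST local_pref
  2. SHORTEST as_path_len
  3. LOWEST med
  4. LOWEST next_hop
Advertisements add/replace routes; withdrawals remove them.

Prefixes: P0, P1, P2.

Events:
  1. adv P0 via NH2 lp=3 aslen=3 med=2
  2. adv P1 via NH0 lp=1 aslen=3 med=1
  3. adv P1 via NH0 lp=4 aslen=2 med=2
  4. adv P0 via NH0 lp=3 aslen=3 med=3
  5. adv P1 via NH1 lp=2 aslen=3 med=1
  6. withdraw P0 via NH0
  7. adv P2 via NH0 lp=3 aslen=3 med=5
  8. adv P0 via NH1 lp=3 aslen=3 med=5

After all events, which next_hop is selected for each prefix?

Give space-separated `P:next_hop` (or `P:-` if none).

Op 1: best P0=NH2 P1=- P2=-
Op 2: best P0=NH2 P1=NH0 P2=-
Op 3: best P0=NH2 P1=NH0 P2=-
Op 4: best P0=NH2 P1=NH0 P2=-
Op 5: best P0=NH2 P1=NH0 P2=-
Op 6: best P0=NH2 P1=NH0 P2=-
Op 7: best P0=NH2 P1=NH0 P2=NH0
Op 8: best P0=NH2 P1=NH0 P2=NH0

Answer: P0:NH2 P1:NH0 P2:NH0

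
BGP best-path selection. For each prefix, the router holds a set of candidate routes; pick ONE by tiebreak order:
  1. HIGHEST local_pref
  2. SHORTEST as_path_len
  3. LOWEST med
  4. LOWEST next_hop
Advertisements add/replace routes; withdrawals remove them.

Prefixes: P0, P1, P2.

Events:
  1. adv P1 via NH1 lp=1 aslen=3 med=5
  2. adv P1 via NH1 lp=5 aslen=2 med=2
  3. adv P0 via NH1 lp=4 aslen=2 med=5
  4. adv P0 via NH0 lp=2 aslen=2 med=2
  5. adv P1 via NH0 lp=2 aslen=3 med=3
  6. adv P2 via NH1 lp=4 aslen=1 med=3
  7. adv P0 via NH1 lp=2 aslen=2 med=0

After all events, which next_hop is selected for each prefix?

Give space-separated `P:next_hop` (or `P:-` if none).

Answer: P0:NH1 P1:NH1 P2:NH1

Derivation:
Op 1: best P0=- P1=NH1 P2=-
Op 2: best P0=- P1=NH1 P2=-
Op 3: best P0=NH1 P1=NH1 P2=-
Op 4: best P0=NH1 P1=NH1 P2=-
Op 5: best P0=NH1 P1=NH1 P2=-
Op 6: best P0=NH1 P1=NH1 P2=NH1
Op 7: best P0=NH1 P1=NH1 P2=NH1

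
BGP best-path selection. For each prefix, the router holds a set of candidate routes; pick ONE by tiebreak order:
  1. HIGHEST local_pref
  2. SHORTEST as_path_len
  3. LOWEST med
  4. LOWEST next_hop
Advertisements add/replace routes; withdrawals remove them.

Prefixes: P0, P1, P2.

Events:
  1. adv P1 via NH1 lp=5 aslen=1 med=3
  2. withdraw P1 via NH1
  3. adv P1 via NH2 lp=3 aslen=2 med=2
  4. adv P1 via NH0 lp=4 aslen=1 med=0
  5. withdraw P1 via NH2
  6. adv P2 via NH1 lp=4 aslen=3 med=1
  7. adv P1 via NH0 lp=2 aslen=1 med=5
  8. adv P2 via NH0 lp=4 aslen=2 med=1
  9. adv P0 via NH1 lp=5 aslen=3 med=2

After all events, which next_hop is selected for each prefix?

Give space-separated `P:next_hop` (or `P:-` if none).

Answer: P0:NH1 P1:NH0 P2:NH0

Derivation:
Op 1: best P0=- P1=NH1 P2=-
Op 2: best P0=- P1=- P2=-
Op 3: best P0=- P1=NH2 P2=-
Op 4: best P0=- P1=NH0 P2=-
Op 5: best P0=- P1=NH0 P2=-
Op 6: best P0=- P1=NH0 P2=NH1
Op 7: best P0=- P1=NH0 P2=NH1
Op 8: best P0=- P1=NH0 P2=NH0
Op 9: best P0=NH1 P1=NH0 P2=NH0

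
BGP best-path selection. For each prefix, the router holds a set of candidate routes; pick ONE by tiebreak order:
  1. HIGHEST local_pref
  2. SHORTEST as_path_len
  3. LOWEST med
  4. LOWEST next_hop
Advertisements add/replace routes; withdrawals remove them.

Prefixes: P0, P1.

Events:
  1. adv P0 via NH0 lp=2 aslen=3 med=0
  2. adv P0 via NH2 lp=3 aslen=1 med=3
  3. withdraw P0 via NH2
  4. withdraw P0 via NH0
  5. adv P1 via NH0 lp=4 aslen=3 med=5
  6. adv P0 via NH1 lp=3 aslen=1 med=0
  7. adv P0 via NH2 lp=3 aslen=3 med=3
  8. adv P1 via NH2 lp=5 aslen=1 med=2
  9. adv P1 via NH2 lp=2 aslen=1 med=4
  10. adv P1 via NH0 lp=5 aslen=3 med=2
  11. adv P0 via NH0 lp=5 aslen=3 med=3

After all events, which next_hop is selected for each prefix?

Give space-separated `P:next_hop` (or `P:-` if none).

Answer: P0:NH0 P1:NH0

Derivation:
Op 1: best P0=NH0 P1=-
Op 2: best P0=NH2 P1=-
Op 3: best P0=NH0 P1=-
Op 4: best P0=- P1=-
Op 5: best P0=- P1=NH0
Op 6: best P0=NH1 P1=NH0
Op 7: best P0=NH1 P1=NH0
Op 8: best P0=NH1 P1=NH2
Op 9: best P0=NH1 P1=NH0
Op 10: best P0=NH1 P1=NH0
Op 11: best P0=NH0 P1=NH0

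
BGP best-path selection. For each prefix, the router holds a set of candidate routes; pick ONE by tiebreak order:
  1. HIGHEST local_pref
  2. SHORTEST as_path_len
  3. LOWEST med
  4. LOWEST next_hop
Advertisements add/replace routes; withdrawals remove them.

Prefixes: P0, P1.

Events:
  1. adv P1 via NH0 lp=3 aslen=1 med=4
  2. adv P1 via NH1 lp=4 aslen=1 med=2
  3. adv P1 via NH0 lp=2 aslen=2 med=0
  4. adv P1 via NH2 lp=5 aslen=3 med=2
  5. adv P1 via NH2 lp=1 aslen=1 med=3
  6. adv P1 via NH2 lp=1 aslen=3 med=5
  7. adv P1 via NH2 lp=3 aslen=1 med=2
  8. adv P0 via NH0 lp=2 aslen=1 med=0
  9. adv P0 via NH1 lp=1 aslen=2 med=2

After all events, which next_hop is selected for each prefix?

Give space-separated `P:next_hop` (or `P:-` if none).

Op 1: best P0=- P1=NH0
Op 2: best P0=- P1=NH1
Op 3: best P0=- P1=NH1
Op 4: best P0=- P1=NH2
Op 5: best P0=- P1=NH1
Op 6: best P0=- P1=NH1
Op 7: best P0=- P1=NH1
Op 8: best P0=NH0 P1=NH1
Op 9: best P0=NH0 P1=NH1

Answer: P0:NH0 P1:NH1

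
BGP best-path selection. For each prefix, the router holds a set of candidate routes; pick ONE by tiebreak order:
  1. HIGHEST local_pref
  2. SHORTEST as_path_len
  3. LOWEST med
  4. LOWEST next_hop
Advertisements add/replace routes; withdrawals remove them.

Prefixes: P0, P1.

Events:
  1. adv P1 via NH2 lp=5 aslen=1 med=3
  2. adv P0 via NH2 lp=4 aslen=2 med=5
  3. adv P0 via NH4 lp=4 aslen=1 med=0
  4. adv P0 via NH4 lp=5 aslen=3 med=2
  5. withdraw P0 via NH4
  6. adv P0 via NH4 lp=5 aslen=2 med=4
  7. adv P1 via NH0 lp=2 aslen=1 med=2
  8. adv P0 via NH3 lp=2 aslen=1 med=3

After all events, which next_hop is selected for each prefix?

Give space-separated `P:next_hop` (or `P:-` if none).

Op 1: best P0=- P1=NH2
Op 2: best P0=NH2 P1=NH2
Op 3: best P0=NH4 P1=NH2
Op 4: best P0=NH4 P1=NH2
Op 5: best P0=NH2 P1=NH2
Op 6: best P0=NH4 P1=NH2
Op 7: best P0=NH4 P1=NH2
Op 8: best P0=NH4 P1=NH2

Answer: P0:NH4 P1:NH2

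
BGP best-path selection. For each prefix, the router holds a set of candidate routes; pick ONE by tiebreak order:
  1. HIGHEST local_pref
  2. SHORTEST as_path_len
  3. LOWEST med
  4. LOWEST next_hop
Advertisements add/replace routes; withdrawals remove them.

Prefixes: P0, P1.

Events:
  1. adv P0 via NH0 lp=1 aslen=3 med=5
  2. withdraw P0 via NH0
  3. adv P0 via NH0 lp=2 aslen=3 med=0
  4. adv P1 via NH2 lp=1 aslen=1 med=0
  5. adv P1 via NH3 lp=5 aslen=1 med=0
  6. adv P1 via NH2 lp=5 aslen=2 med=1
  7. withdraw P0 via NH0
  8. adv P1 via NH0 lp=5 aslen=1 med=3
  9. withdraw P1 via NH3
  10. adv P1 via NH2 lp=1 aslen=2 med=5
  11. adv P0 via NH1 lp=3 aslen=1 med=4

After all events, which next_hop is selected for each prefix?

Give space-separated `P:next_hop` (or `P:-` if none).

Op 1: best P0=NH0 P1=-
Op 2: best P0=- P1=-
Op 3: best P0=NH0 P1=-
Op 4: best P0=NH0 P1=NH2
Op 5: best P0=NH0 P1=NH3
Op 6: best P0=NH0 P1=NH3
Op 7: best P0=- P1=NH3
Op 8: best P0=- P1=NH3
Op 9: best P0=- P1=NH0
Op 10: best P0=- P1=NH0
Op 11: best P0=NH1 P1=NH0

Answer: P0:NH1 P1:NH0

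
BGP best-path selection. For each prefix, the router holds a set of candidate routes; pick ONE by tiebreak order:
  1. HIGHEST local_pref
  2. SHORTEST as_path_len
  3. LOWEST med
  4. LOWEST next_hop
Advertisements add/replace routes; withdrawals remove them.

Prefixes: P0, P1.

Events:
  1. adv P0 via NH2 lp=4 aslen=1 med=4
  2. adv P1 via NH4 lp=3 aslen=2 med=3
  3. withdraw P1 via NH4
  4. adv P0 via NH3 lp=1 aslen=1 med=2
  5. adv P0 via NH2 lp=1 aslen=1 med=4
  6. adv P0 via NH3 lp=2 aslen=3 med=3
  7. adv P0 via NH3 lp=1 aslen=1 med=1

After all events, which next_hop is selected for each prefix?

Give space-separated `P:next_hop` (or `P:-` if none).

Answer: P0:NH3 P1:-

Derivation:
Op 1: best P0=NH2 P1=-
Op 2: best P0=NH2 P1=NH4
Op 3: best P0=NH2 P1=-
Op 4: best P0=NH2 P1=-
Op 5: best P0=NH3 P1=-
Op 6: best P0=NH3 P1=-
Op 7: best P0=NH3 P1=-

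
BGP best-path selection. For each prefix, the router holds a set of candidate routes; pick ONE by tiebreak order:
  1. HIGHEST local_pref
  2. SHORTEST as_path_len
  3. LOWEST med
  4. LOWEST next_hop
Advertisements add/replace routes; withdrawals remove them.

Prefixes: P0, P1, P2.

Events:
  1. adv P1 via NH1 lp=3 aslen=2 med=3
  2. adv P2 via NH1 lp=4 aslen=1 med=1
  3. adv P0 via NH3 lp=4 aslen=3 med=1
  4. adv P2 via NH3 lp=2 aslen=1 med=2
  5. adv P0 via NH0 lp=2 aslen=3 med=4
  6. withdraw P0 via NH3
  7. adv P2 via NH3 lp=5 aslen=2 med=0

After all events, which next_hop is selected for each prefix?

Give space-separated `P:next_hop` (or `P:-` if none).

Answer: P0:NH0 P1:NH1 P2:NH3

Derivation:
Op 1: best P0=- P1=NH1 P2=-
Op 2: best P0=- P1=NH1 P2=NH1
Op 3: best P0=NH3 P1=NH1 P2=NH1
Op 4: best P0=NH3 P1=NH1 P2=NH1
Op 5: best P0=NH3 P1=NH1 P2=NH1
Op 6: best P0=NH0 P1=NH1 P2=NH1
Op 7: best P0=NH0 P1=NH1 P2=NH3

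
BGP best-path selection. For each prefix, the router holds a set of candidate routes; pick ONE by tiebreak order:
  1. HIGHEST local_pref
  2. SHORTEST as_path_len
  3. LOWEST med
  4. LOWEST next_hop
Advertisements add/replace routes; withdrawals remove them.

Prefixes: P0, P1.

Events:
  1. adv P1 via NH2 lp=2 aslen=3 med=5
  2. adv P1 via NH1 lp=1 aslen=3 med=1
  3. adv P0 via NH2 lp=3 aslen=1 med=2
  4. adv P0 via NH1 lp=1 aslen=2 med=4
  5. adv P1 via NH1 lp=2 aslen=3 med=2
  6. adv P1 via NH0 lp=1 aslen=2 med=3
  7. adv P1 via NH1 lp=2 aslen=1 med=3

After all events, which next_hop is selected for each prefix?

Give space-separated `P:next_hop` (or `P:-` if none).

Answer: P0:NH2 P1:NH1

Derivation:
Op 1: best P0=- P1=NH2
Op 2: best P0=- P1=NH2
Op 3: best P0=NH2 P1=NH2
Op 4: best P0=NH2 P1=NH2
Op 5: best P0=NH2 P1=NH1
Op 6: best P0=NH2 P1=NH1
Op 7: best P0=NH2 P1=NH1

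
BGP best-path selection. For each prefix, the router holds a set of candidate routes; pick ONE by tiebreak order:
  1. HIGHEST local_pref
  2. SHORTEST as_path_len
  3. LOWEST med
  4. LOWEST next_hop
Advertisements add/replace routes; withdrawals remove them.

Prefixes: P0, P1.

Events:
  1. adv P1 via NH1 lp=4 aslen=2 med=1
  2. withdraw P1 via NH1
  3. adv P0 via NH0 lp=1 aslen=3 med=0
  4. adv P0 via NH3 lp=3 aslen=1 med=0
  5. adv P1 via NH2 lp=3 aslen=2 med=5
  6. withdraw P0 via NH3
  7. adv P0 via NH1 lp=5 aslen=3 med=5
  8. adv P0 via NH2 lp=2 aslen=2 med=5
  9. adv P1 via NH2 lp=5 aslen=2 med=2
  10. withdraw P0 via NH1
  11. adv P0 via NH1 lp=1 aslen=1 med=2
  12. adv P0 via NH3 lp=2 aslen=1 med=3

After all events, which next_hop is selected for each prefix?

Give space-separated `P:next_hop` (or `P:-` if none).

Answer: P0:NH3 P1:NH2

Derivation:
Op 1: best P0=- P1=NH1
Op 2: best P0=- P1=-
Op 3: best P0=NH0 P1=-
Op 4: best P0=NH3 P1=-
Op 5: best P0=NH3 P1=NH2
Op 6: best P0=NH0 P1=NH2
Op 7: best P0=NH1 P1=NH2
Op 8: best P0=NH1 P1=NH2
Op 9: best P0=NH1 P1=NH2
Op 10: best P0=NH2 P1=NH2
Op 11: best P0=NH2 P1=NH2
Op 12: best P0=NH3 P1=NH2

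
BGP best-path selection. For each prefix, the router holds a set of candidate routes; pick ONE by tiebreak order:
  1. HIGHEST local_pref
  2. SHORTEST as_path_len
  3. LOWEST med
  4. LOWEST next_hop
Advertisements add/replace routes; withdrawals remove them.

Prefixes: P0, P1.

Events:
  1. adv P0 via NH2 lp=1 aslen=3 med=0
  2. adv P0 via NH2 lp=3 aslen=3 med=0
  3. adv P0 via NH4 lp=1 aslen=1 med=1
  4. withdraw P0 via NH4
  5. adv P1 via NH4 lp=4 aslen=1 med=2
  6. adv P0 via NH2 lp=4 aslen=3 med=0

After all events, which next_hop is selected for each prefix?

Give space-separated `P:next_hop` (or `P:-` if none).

Op 1: best P0=NH2 P1=-
Op 2: best P0=NH2 P1=-
Op 3: best P0=NH2 P1=-
Op 4: best P0=NH2 P1=-
Op 5: best P0=NH2 P1=NH4
Op 6: best P0=NH2 P1=NH4

Answer: P0:NH2 P1:NH4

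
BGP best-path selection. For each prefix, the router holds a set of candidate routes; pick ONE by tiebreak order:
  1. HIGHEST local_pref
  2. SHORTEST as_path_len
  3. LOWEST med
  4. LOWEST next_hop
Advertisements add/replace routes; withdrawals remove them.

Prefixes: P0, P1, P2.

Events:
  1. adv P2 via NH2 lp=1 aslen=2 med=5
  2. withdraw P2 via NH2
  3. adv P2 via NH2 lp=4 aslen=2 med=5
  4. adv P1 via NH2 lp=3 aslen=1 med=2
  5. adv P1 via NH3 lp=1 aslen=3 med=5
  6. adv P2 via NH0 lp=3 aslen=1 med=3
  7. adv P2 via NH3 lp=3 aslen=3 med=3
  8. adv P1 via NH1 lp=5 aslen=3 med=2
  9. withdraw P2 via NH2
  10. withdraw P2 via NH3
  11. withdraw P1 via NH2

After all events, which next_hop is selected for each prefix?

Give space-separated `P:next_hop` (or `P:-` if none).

Op 1: best P0=- P1=- P2=NH2
Op 2: best P0=- P1=- P2=-
Op 3: best P0=- P1=- P2=NH2
Op 4: best P0=- P1=NH2 P2=NH2
Op 5: best P0=- P1=NH2 P2=NH2
Op 6: best P0=- P1=NH2 P2=NH2
Op 7: best P0=- P1=NH2 P2=NH2
Op 8: best P0=- P1=NH1 P2=NH2
Op 9: best P0=- P1=NH1 P2=NH0
Op 10: best P0=- P1=NH1 P2=NH0
Op 11: best P0=- P1=NH1 P2=NH0

Answer: P0:- P1:NH1 P2:NH0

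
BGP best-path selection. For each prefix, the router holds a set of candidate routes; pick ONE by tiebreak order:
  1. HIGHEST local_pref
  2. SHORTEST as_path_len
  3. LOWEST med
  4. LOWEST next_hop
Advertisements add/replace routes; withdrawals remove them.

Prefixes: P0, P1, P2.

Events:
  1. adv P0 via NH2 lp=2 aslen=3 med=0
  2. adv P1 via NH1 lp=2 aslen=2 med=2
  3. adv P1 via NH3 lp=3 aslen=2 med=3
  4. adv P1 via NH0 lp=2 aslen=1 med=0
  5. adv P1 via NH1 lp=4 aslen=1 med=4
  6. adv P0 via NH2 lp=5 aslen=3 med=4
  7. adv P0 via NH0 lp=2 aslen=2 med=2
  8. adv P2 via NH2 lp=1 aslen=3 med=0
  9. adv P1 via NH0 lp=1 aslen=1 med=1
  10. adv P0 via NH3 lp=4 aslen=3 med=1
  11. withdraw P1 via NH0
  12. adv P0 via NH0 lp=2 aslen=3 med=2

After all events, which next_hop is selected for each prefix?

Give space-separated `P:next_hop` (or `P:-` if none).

Op 1: best P0=NH2 P1=- P2=-
Op 2: best P0=NH2 P1=NH1 P2=-
Op 3: best P0=NH2 P1=NH3 P2=-
Op 4: best P0=NH2 P1=NH3 P2=-
Op 5: best P0=NH2 P1=NH1 P2=-
Op 6: best P0=NH2 P1=NH1 P2=-
Op 7: best P0=NH2 P1=NH1 P2=-
Op 8: best P0=NH2 P1=NH1 P2=NH2
Op 9: best P0=NH2 P1=NH1 P2=NH2
Op 10: best P0=NH2 P1=NH1 P2=NH2
Op 11: best P0=NH2 P1=NH1 P2=NH2
Op 12: best P0=NH2 P1=NH1 P2=NH2

Answer: P0:NH2 P1:NH1 P2:NH2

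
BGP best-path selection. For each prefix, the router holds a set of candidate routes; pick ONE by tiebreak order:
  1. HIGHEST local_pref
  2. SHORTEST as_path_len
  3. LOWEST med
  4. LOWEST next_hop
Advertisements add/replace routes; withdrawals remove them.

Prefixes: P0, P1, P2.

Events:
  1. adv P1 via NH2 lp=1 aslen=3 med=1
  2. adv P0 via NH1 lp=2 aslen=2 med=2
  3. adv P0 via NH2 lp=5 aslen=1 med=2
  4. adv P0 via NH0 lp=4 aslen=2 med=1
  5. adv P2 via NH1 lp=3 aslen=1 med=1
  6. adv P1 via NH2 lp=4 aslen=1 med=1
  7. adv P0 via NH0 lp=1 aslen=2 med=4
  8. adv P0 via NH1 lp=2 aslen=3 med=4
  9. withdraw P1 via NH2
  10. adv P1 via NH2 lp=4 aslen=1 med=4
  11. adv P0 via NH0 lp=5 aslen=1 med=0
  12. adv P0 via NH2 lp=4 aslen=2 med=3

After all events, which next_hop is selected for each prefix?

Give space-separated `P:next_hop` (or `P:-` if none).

Op 1: best P0=- P1=NH2 P2=-
Op 2: best P0=NH1 P1=NH2 P2=-
Op 3: best P0=NH2 P1=NH2 P2=-
Op 4: best P0=NH2 P1=NH2 P2=-
Op 5: best P0=NH2 P1=NH2 P2=NH1
Op 6: best P0=NH2 P1=NH2 P2=NH1
Op 7: best P0=NH2 P1=NH2 P2=NH1
Op 8: best P0=NH2 P1=NH2 P2=NH1
Op 9: best P0=NH2 P1=- P2=NH1
Op 10: best P0=NH2 P1=NH2 P2=NH1
Op 11: best P0=NH0 P1=NH2 P2=NH1
Op 12: best P0=NH0 P1=NH2 P2=NH1

Answer: P0:NH0 P1:NH2 P2:NH1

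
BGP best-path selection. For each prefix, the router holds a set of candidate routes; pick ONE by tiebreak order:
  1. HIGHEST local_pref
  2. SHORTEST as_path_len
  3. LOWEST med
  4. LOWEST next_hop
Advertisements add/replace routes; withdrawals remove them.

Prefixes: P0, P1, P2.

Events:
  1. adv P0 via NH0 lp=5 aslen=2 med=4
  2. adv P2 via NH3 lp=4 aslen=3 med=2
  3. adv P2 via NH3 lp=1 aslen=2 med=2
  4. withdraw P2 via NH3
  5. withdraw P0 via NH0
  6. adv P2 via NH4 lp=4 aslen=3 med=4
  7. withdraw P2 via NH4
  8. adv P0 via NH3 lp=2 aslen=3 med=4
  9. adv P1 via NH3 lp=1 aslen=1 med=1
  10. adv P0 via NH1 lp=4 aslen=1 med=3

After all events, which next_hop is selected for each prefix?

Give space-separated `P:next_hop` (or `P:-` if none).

Op 1: best P0=NH0 P1=- P2=-
Op 2: best P0=NH0 P1=- P2=NH3
Op 3: best P0=NH0 P1=- P2=NH3
Op 4: best P0=NH0 P1=- P2=-
Op 5: best P0=- P1=- P2=-
Op 6: best P0=- P1=- P2=NH4
Op 7: best P0=- P1=- P2=-
Op 8: best P0=NH3 P1=- P2=-
Op 9: best P0=NH3 P1=NH3 P2=-
Op 10: best P0=NH1 P1=NH3 P2=-

Answer: P0:NH1 P1:NH3 P2:-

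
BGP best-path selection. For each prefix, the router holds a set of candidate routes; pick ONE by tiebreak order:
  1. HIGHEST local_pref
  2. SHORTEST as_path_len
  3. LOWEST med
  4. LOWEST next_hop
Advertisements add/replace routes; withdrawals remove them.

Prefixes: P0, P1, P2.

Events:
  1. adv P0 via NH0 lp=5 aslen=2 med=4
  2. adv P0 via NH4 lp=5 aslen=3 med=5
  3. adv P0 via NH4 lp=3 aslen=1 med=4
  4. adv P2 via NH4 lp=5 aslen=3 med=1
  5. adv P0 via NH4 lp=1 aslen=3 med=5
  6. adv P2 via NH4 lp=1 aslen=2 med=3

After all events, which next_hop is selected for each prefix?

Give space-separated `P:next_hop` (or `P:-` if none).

Op 1: best P0=NH0 P1=- P2=-
Op 2: best P0=NH0 P1=- P2=-
Op 3: best P0=NH0 P1=- P2=-
Op 4: best P0=NH0 P1=- P2=NH4
Op 5: best P0=NH0 P1=- P2=NH4
Op 6: best P0=NH0 P1=- P2=NH4

Answer: P0:NH0 P1:- P2:NH4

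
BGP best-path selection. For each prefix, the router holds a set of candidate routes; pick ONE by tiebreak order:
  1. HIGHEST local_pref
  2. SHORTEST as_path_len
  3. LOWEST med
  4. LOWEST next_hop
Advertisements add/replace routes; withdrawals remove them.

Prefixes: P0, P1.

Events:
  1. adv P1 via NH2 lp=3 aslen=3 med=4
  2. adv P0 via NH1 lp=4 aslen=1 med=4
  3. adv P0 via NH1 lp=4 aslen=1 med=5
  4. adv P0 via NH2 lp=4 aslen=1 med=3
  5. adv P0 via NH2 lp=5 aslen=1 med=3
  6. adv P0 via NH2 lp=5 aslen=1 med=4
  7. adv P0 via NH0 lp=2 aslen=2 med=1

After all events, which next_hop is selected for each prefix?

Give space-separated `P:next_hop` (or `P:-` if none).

Answer: P0:NH2 P1:NH2

Derivation:
Op 1: best P0=- P1=NH2
Op 2: best P0=NH1 P1=NH2
Op 3: best P0=NH1 P1=NH2
Op 4: best P0=NH2 P1=NH2
Op 5: best P0=NH2 P1=NH2
Op 6: best P0=NH2 P1=NH2
Op 7: best P0=NH2 P1=NH2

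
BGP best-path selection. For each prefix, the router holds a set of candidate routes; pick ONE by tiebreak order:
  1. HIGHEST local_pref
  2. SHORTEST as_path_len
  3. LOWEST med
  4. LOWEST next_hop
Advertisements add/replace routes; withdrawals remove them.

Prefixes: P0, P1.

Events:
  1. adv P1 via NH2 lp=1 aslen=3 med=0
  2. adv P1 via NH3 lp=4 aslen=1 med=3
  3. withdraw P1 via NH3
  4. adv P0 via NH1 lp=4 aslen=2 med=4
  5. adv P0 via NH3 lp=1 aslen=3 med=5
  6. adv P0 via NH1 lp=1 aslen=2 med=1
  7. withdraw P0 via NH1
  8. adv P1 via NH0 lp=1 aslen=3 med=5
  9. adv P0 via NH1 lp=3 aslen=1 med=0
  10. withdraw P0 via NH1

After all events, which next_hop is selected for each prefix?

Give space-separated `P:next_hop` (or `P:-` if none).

Answer: P0:NH3 P1:NH2

Derivation:
Op 1: best P0=- P1=NH2
Op 2: best P0=- P1=NH3
Op 3: best P0=- P1=NH2
Op 4: best P0=NH1 P1=NH2
Op 5: best P0=NH1 P1=NH2
Op 6: best P0=NH1 P1=NH2
Op 7: best P0=NH3 P1=NH2
Op 8: best P0=NH3 P1=NH2
Op 9: best P0=NH1 P1=NH2
Op 10: best P0=NH3 P1=NH2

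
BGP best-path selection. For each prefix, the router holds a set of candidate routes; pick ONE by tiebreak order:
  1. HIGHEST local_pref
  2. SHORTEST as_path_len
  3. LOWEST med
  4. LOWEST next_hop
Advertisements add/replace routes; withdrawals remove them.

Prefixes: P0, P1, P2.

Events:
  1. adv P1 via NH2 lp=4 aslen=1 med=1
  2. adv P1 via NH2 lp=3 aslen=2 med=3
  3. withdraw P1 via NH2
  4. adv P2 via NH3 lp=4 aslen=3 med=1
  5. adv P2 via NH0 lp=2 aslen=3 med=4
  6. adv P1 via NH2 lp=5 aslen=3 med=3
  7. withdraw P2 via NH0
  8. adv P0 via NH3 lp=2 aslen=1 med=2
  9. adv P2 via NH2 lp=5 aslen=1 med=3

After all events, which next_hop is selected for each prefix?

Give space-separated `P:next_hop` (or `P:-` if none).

Op 1: best P0=- P1=NH2 P2=-
Op 2: best P0=- P1=NH2 P2=-
Op 3: best P0=- P1=- P2=-
Op 4: best P0=- P1=- P2=NH3
Op 5: best P0=- P1=- P2=NH3
Op 6: best P0=- P1=NH2 P2=NH3
Op 7: best P0=- P1=NH2 P2=NH3
Op 8: best P0=NH3 P1=NH2 P2=NH3
Op 9: best P0=NH3 P1=NH2 P2=NH2

Answer: P0:NH3 P1:NH2 P2:NH2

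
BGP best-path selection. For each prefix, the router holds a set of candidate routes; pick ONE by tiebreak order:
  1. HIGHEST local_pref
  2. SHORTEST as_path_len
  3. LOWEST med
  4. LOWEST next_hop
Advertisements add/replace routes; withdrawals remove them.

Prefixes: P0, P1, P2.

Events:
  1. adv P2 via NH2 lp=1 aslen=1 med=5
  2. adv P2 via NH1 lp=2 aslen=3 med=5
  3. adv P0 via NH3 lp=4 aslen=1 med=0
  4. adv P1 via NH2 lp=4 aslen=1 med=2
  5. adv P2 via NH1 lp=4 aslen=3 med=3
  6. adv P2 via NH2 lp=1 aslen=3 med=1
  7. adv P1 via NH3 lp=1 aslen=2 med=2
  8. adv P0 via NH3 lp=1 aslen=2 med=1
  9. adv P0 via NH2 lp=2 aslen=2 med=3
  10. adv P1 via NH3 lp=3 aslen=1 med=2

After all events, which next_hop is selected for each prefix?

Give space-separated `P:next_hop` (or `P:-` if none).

Op 1: best P0=- P1=- P2=NH2
Op 2: best P0=- P1=- P2=NH1
Op 3: best P0=NH3 P1=- P2=NH1
Op 4: best P0=NH3 P1=NH2 P2=NH1
Op 5: best P0=NH3 P1=NH2 P2=NH1
Op 6: best P0=NH3 P1=NH2 P2=NH1
Op 7: best P0=NH3 P1=NH2 P2=NH1
Op 8: best P0=NH3 P1=NH2 P2=NH1
Op 9: best P0=NH2 P1=NH2 P2=NH1
Op 10: best P0=NH2 P1=NH2 P2=NH1

Answer: P0:NH2 P1:NH2 P2:NH1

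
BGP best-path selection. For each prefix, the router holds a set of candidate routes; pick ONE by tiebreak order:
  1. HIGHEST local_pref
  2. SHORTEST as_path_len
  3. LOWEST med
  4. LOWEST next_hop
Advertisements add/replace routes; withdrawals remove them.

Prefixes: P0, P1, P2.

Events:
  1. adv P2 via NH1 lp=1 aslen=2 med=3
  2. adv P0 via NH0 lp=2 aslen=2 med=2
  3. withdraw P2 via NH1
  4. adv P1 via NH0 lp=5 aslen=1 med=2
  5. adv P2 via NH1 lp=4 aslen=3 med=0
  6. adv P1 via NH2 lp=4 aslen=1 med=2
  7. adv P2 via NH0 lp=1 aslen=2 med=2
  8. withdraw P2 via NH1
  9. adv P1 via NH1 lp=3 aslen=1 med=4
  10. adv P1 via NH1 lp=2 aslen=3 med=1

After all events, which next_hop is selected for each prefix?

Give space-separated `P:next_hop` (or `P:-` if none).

Answer: P0:NH0 P1:NH0 P2:NH0

Derivation:
Op 1: best P0=- P1=- P2=NH1
Op 2: best P0=NH0 P1=- P2=NH1
Op 3: best P0=NH0 P1=- P2=-
Op 4: best P0=NH0 P1=NH0 P2=-
Op 5: best P0=NH0 P1=NH0 P2=NH1
Op 6: best P0=NH0 P1=NH0 P2=NH1
Op 7: best P0=NH0 P1=NH0 P2=NH1
Op 8: best P0=NH0 P1=NH0 P2=NH0
Op 9: best P0=NH0 P1=NH0 P2=NH0
Op 10: best P0=NH0 P1=NH0 P2=NH0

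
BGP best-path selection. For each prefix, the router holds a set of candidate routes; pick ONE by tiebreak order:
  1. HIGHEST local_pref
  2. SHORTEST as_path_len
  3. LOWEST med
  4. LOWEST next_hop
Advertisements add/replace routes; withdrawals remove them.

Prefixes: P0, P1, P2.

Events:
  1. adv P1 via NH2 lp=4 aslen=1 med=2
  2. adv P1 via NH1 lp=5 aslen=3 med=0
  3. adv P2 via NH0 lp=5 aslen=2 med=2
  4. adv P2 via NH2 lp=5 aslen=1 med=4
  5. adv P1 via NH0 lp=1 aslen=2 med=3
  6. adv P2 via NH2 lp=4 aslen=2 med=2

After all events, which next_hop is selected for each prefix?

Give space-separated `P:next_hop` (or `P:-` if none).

Op 1: best P0=- P1=NH2 P2=-
Op 2: best P0=- P1=NH1 P2=-
Op 3: best P0=- P1=NH1 P2=NH0
Op 4: best P0=- P1=NH1 P2=NH2
Op 5: best P0=- P1=NH1 P2=NH2
Op 6: best P0=- P1=NH1 P2=NH0

Answer: P0:- P1:NH1 P2:NH0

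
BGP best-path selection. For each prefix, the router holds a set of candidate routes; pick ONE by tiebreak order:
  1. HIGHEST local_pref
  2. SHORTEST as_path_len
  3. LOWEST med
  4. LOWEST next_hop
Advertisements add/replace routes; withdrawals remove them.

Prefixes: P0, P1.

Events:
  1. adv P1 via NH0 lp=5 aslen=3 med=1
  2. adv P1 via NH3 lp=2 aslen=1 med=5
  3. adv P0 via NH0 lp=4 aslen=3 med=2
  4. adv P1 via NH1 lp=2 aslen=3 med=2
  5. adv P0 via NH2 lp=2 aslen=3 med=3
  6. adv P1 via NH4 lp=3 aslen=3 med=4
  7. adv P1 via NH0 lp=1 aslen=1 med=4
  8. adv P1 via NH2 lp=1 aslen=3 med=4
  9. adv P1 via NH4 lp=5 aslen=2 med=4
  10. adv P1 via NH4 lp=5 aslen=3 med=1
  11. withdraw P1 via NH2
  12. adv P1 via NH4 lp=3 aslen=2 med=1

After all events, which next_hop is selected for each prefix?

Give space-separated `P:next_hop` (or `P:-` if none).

Answer: P0:NH0 P1:NH4

Derivation:
Op 1: best P0=- P1=NH0
Op 2: best P0=- P1=NH0
Op 3: best P0=NH0 P1=NH0
Op 4: best P0=NH0 P1=NH0
Op 5: best P0=NH0 P1=NH0
Op 6: best P0=NH0 P1=NH0
Op 7: best P0=NH0 P1=NH4
Op 8: best P0=NH0 P1=NH4
Op 9: best P0=NH0 P1=NH4
Op 10: best P0=NH0 P1=NH4
Op 11: best P0=NH0 P1=NH4
Op 12: best P0=NH0 P1=NH4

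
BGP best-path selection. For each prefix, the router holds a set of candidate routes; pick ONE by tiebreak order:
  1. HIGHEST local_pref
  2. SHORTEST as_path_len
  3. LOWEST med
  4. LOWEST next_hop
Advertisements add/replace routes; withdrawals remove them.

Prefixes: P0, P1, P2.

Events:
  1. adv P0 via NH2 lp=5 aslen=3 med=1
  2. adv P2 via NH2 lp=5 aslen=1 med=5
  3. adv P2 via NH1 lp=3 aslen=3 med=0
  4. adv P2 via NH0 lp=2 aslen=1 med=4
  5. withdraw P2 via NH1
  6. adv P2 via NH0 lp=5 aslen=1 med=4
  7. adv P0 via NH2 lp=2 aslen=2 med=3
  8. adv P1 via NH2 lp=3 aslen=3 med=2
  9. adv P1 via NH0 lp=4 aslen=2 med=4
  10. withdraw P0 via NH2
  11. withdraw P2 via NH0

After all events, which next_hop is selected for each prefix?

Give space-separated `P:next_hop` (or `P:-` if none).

Answer: P0:- P1:NH0 P2:NH2

Derivation:
Op 1: best P0=NH2 P1=- P2=-
Op 2: best P0=NH2 P1=- P2=NH2
Op 3: best P0=NH2 P1=- P2=NH2
Op 4: best P0=NH2 P1=- P2=NH2
Op 5: best P0=NH2 P1=- P2=NH2
Op 6: best P0=NH2 P1=- P2=NH0
Op 7: best P0=NH2 P1=- P2=NH0
Op 8: best P0=NH2 P1=NH2 P2=NH0
Op 9: best P0=NH2 P1=NH0 P2=NH0
Op 10: best P0=- P1=NH0 P2=NH0
Op 11: best P0=- P1=NH0 P2=NH2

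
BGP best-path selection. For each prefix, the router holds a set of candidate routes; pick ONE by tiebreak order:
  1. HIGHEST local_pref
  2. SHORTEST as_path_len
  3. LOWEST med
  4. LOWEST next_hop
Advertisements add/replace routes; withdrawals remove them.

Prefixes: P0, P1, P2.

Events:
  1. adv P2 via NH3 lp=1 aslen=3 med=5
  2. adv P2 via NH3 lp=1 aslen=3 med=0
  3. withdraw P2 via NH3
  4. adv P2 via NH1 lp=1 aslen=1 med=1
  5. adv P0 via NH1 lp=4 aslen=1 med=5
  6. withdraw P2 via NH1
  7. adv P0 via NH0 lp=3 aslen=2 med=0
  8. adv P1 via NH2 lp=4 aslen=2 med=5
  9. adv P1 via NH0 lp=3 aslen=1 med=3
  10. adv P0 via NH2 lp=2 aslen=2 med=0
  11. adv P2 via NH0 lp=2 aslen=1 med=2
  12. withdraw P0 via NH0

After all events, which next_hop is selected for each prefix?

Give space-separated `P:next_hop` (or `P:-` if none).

Answer: P0:NH1 P1:NH2 P2:NH0

Derivation:
Op 1: best P0=- P1=- P2=NH3
Op 2: best P0=- P1=- P2=NH3
Op 3: best P0=- P1=- P2=-
Op 4: best P0=- P1=- P2=NH1
Op 5: best P0=NH1 P1=- P2=NH1
Op 6: best P0=NH1 P1=- P2=-
Op 7: best P0=NH1 P1=- P2=-
Op 8: best P0=NH1 P1=NH2 P2=-
Op 9: best P0=NH1 P1=NH2 P2=-
Op 10: best P0=NH1 P1=NH2 P2=-
Op 11: best P0=NH1 P1=NH2 P2=NH0
Op 12: best P0=NH1 P1=NH2 P2=NH0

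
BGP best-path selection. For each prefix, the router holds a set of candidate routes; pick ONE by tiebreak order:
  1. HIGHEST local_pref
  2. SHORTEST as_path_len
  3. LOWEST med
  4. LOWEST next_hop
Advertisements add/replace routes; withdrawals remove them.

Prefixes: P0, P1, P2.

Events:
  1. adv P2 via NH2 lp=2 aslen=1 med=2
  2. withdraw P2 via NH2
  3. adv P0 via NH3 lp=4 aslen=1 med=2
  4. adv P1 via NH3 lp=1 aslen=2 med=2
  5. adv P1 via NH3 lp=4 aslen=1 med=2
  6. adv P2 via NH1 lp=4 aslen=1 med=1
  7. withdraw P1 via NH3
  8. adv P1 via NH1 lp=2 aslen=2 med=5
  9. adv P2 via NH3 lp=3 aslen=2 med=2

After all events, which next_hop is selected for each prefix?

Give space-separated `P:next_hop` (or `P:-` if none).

Op 1: best P0=- P1=- P2=NH2
Op 2: best P0=- P1=- P2=-
Op 3: best P0=NH3 P1=- P2=-
Op 4: best P0=NH3 P1=NH3 P2=-
Op 5: best P0=NH3 P1=NH3 P2=-
Op 6: best P0=NH3 P1=NH3 P2=NH1
Op 7: best P0=NH3 P1=- P2=NH1
Op 8: best P0=NH3 P1=NH1 P2=NH1
Op 9: best P0=NH3 P1=NH1 P2=NH1

Answer: P0:NH3 P1:NH1 P2:NH1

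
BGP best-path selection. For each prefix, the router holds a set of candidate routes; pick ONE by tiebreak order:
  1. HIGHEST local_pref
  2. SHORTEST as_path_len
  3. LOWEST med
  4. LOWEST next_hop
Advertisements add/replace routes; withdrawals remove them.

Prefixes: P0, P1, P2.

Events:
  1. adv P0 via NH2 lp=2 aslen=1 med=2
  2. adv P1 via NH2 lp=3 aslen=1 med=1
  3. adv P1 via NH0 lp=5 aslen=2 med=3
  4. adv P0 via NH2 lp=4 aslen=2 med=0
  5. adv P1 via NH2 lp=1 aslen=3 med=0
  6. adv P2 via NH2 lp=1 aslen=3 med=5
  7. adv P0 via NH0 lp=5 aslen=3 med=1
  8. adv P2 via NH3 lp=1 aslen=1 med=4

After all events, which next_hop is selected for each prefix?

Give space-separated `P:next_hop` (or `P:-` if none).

Op 1: best P0=NH2 P1=- P2=-
Op 2: best P0=NH2 P1=NH2 P2=-
Op 3: best P0=NH2 P1=NH0 P2=-
Op 4: best P0=NH2 P1=NH0 P2=-
Op 5: best P0=NH2 P1=NH0 P2=-
Op 6: best P0=NH2 P1=NH0 P2=NH2
Op 7: best P0=NH0 P1=NH0 P2=NH2
Op 8: best P0=NH0 P1=NH0 P2=NH3

Answer: P0:NH0 P1:NH0 P2:NH3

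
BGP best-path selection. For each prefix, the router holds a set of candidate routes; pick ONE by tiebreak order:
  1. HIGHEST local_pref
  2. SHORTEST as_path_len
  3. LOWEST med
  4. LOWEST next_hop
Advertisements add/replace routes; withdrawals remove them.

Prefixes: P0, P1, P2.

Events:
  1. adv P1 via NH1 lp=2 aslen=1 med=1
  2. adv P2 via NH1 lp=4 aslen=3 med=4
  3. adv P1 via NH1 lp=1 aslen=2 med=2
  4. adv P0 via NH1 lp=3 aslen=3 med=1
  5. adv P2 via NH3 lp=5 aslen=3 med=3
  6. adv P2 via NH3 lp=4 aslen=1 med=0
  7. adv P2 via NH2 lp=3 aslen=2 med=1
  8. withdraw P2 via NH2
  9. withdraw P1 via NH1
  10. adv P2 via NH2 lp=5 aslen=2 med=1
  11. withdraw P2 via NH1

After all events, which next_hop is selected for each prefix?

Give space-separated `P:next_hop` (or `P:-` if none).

Answer: P0:NH1 P1:- P2:NH2

Derivation:
Op 1: best P0=- P1=NH1 P2=-
Op 2: best P0=- P1=NH1 P2=NH1
Op 3: best P0=- P1=NH1 P2=NH1
Op 4: best P0=NH1 P1=NH1 P2=NH1
Op 5: best P0=NH1 P1=NH1 P2=NH3
Op 6: best P0=NH1 P1=NH1 P2=NH3
Op 7: best P0=NH1 P1=NH1 P2=NH3
Op 8: best P0=NH1 P1=NH1 P2=NH3
Op 9: best P0=NH1 P1=- P2=NH3
Op 10: best P0=NH1 P1=- P2=NH2
Op 11: best P0=NH1 P1=- P2=NH2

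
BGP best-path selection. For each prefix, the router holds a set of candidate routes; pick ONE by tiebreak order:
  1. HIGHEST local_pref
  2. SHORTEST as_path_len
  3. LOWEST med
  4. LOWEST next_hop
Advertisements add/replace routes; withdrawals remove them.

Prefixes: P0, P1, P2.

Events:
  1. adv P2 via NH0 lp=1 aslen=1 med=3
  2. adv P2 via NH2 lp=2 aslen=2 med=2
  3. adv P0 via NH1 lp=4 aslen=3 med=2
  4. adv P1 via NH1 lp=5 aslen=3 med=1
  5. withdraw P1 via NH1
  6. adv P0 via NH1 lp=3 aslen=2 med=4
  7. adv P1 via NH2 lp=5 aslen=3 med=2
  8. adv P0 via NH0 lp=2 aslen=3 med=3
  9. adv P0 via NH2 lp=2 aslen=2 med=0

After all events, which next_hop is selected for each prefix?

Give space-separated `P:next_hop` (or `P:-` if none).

Op 1: best P0=- P1=- P2=NH0
Op 2: best P0=- P1=- P2=NH2
Op 3: best P0=NH1 P1=- P2=NH2
Op 4: best P0=NH1 P1=NH1 P2=NH2
Op 5: best P0=NH1 P1=- P2=NH2
Op 6: best P0=NH1 P1=- P2=NH2
Op 7: best P0=NH1 P1=NH2 P2=NH2
Op 8: best P0=NH1 P1=NH2 P2=NH2
Op 9: best P0=NH1 P1=NH2 P2=NH2

Answer: P0:NH1 P1:NH2 P2:NH2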